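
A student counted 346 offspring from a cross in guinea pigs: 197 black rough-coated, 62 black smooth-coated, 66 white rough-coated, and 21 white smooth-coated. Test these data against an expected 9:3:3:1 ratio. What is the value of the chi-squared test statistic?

0.194

Expected counts for N = 346 under a 9:3:3:1 ratio (total parts = 16):
  black rough-coated: 346 × 9/16 = 194.625
  black smooth-coated: 346 × 3/16 = 64.875
  white rough-coated: 346 × 3/16 = 64.875
  white smooth-coated: 346 × 1/16 = 21.625
χ² = Σ (O − E)² / E
  black rough-coated: (197 − 194.625)² / 194.625 = 0.0290
  black smooth-coated: (62 − 64.875)² / 64.875 = 0.1274
  white rough-coated: (66 − 64.875)² / 64.875 = 0.0195
  white smooth-coated: (21 − 21.625)² / 21.625 = 0.0181
χ² = 0.0290 + 0.1274 + 0.0195 + 0.0181 = 0.194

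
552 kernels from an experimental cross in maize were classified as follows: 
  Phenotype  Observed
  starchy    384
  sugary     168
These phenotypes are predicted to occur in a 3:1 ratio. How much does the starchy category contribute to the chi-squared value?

Under the 3:1 hypothesis (Σ ratio = 4, N = 552):
  starchy: 552 × 3/4 = 414
  sugary: 552 × 1/4 = 138
Contribution of starchy: (384 − 414)² / 414 = 2.1739

2.174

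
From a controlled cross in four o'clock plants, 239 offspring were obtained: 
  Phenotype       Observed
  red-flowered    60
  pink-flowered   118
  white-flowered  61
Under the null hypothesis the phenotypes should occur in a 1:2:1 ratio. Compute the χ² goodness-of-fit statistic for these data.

0.046

Total ratio parts = 4. Expected numbers out of 239:
  red-flowered: 239 × 1/4 = 59.75
  pink-flowered: 239 × 2/4 = 119.5
  white-flowered: 239 × 1/4 = 59.75
χ² = Σ (O − E)² / E
  red-flowered: (60 − 59.75)² / 59.75 = 0.0010
  pink-flowered: (118 − 119.5)² / 119.5 = 0.0188
  white-flowered: (61 − 59.75)² / 59.75 = 0.0262
χ² = 0.0010 + 0.0188 + 0.0262 = 0.046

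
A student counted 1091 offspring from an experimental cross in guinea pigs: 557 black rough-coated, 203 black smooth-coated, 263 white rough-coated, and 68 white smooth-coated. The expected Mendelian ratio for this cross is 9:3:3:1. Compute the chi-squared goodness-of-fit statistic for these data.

21.943

Expected counts for N = 1091 under a 9:3:3:1 ratio (total parts = 16):
  black rough-coated: 1091 × 9/16 = 613.6875
  black smooth-coated: 1091 × 3/16 = 204.5625
  white rough-coated: 1091 × 3/16 = 204.5625
  white smooth-coated: 1091 × 1/16 = 68.1875
χ² = Σ (O − E)² / E
  black rough-coated: (557 − 613.6875)² / 613.6875 = 5.2363
  black smooth-coated: (203 − 204.5625)² / 204.5625 = 0.0119
  white rough-coated: (263 − 204.5625)² / 204.5625 = 16.6939
  white smooth-coated: (68 − 68.1875)² / 68.1875 = 0.0005
χ² = 5.2363 + 0.0119 + 16.6939 + 0.0005 = 21.9426 ≈ 21.943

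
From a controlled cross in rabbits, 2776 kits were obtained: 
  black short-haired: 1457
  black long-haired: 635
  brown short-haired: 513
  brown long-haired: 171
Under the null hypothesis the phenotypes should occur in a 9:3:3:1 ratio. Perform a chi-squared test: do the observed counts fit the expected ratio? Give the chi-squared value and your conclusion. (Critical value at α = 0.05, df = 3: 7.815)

32.325; not consistent

Total ratio parts = 16. Expected numbers out of 2776:
  black short-haired: 2776 × 9/16 = 1561.5
  black long-haired: 2776 × 3/16 = 520.5
  brown short-haired: 2776 × 3/16 = 520.5
  brown long-haired: 2776 × 1/16 = 173.5
χ² = Σ (O − E)² / E
  black short-haired: (1457 − 1561.5)² / 1561.5 = 6.9934
  black long-haired: (635 − 520.5)² / 520.5 = 25.1878
  brown short-haired: (513 − 520.5)² / 520.5 = 0.1081
  brown long-haired: (171 − 173.5)² / 173.5 = 0.0360
χ² = 6.9934 + 25.1878 + 0.1081 + 0.0360 = 32.3253 ≈ 32.325
Degrees of freedom = 4 − 1 = 3; critical value at α = 0.05 is 7.815.
Since 32.325 > 7.815, we reject the null hypothesis — the data do not fit the 9:3:3:1 ratio.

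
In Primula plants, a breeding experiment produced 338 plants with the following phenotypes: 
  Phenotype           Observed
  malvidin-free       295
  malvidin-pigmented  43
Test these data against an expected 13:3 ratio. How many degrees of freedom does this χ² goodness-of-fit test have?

A goodness-of-fit test with 2 phenotype classes has df = 2 − 1 = 1.

1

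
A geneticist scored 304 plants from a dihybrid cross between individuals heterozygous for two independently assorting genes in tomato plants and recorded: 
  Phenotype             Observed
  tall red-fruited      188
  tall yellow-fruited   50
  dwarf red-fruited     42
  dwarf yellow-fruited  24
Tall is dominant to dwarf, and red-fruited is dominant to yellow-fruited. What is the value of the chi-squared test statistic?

A dihybrid F₂ with independent assortment and complete dominance at both loci gives a 9:3:3:1 phenotypic ratio.
Total ratio parts = 16. Expected numbers out of 304:
  tall red-fruited: 304 × 9/16 = 171
  tall yellow-fruited: 304 × 3/16 = 57
  dwarf red-fruited: 304 × 3/16 = 57
  dwarf yellow-fruited: 304 × 1/16 = 19
χ² = Σ (O − E)² / E
  tall red-fruited: (188 − 171)² / 171 = 1.6901
  tall yellow-fruited: (50 − 57)² / 57 = 0.8596
  dwarf red-fruited: (42 − 57)² / 57 = 3.9474
  dwarf yellow-fruited: (24 − 19)² / 19 = 1.3158
χ² = 1.6901 + 0.8596 + 3.9474 + 1.3158 = 7.8129 ≈ 7.813

7.813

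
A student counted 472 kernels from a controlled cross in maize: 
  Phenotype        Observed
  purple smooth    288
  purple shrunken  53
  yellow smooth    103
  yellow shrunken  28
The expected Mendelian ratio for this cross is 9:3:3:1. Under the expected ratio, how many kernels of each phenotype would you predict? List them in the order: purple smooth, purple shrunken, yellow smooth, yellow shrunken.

265.5, 88.5, 88.5, 29.5

Expected counts for N = 472 under a 9:3:3:1 ratio (total parts = 16):
  purple smooth: 472 × 9/16 = 265.5
  purple shrunken: 472 × 3/16 = 88.5
  yellow smooth: 472 × 3/16 = 88.5
  yellow shrunken: 472 × 1/16 = 29.5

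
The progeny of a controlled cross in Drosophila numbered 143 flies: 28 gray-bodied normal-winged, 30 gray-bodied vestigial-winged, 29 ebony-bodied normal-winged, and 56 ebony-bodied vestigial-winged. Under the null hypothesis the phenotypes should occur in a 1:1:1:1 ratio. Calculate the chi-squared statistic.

Expected counts for N = 143 under a 1:1:1:1 ratio (total parts = 4):
  gray-bodied normal-winged: 143 × 1/4 = 35.75
  gray-bodied vestigial-winged: 143 × 1/4 = 35.75
  ebony-bodied normal-winged: 143 × 1/4 = 35.75
  ebony-bodied vestigial-winged: 143 × 1/4 = 35.75
χ² = Σ (O − E)² / E
  gray-bodied normal-winged: (28 − 35.75)² / 35.75 = 1.6801
  gray-bodied vestigial-winged: (30 − 35.75)² / 35.75 = 0.9248
  ebony-bodied normal-winged: (29 − 35.75)² / 35.75 = 1.2745
  ebony-bodied vestigial-winged: (56 − 35.75)² / 35.75 = 11.4703
χ² = 1.6801 + 0.9248 + 1.2745 + 11.4703 = 15.3497 ≈ 15.350

15.350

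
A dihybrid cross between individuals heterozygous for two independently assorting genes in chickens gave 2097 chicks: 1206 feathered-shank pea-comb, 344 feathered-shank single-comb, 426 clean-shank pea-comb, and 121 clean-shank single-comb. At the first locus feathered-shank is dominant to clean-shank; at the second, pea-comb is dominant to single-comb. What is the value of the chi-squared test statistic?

10.257

A dihybrid F₂ with independent assortment and complete dominance at both loci gives a 9:3:3:1 phenotypic ratio.
Under the 9:3:3:1 hypothesis (Σ ratio = 16, N = 2097):
  feathered-shank pea-comb: 2097 × 9/16 = 1179.5625
  feathered-shank single-comb: 2097 × 3/16 = 393.1875
  clean-shank pea-comb: 2097 × 3/16 = 393.1875
  clean-shank single-comb: 2097 × 1/16 = 131.0625
χ² = Σ (O − E)² / E
  feathered-shank pea-comb: (1206 − 1179.5625)² / 1179.5625 = 0.5925
  feathered-shank single-comb: (344 − 393.1875)² / 393.1875 = 6.1533
  clean-shank pea-comb: (426 − 393.1875)² / 393.1875 = 2.7383
  clean-shank single-comb: (121 − 131.0625)² / 131.0625 = 0.7726
χ² = 0.5925 + 6.1533 + 2.7383 + 0.7726 = 10.2567 ≈ 10.257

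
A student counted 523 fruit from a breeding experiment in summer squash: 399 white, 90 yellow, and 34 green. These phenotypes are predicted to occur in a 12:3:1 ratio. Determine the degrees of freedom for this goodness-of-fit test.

2

A goodness-of-fit test with 3 phenotype classes has df = 3 − 1 = 2.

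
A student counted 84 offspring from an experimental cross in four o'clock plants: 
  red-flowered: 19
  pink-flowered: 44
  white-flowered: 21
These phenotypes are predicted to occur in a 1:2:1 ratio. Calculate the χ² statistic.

0.286

The 1:2:1 ratio has 4 parts, so with N = 84 the expected counts are:
  red-flowered: 84 × 1/4 = 21
  pink-flowered: 84 × 2/4 = 42
  white-flowered: 84 × 1/4 = 21
χ² = Σ (O − E)² / E
  red-flowered: (19 − 21)² / 21 = 0.1905
  pink-flowered: (44 − 42)² / 42 = 0.0952
  white-flowered: (21 − 21)² / 21 = 0.0000
χ² = 0.1905 + 0.0952 + 0.0000 = 0.2857 ≈ 0.286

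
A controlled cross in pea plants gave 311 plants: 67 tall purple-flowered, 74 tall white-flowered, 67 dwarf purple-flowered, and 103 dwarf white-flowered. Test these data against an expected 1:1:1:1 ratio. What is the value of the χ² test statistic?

Under the 1:1:1:1 hypothesis (Σ ratio = 4, N = 311):
  tall purple-flowered: 311 × 1/4 = 77.75
  tall white-flowered: 311 × 1/4 = 77.75
  dwarf purple-flowered: 311 × 1/4 = 77.75
  dwarf white-flowered: 311 × 1/4 = 77.75
χ² = Σ (O − E)² / E
  tall purple-flowered: (67 − 77.75)² / 77.75 = 1.4863
  tall white-flowered: (74 − 77.75)² / 77.75 = 0.1809
  dwarf purple-flowered: (67 − 77.75)² / 77.75 = 1.4863
  dwarf white-flowered: (103 − 77.75)² / 77.75 = 8.2002
χ² = 1.4863 + 0.1809 + 1.4863 + 8.2002 = 11.3537 ≈ 11.354

11.354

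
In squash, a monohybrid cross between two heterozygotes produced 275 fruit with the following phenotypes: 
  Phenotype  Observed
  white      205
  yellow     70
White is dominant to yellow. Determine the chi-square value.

For a monohybrid cross between heterozygotes with complete dominance, the expected phenotypic ratio is 3:1.
Expected counts for N = 275 under a 3:1 ratio (total parts = 4):
  white: 275 × 3/4 = 206.25
  yellow: 275 × 1/4 = 68.75
χ² = Σ (O − E)² / E
  white: (205 − 206.25)² / 206.25 = 0.0076
  yellow: (70 − 68.75)² / 68.75 = 0.0227
χ² = 0.0076 + 0.0227 = 0.0303 ≈ 0.030

0.030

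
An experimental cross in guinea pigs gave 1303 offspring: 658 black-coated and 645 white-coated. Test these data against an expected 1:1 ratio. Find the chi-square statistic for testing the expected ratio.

0.130

Total ratio parts = 2. Expected numbers out of 1303:
  black-coated: 1303 × 1/2 = 651.5
  white-coated: 1303 × 1/2 = 651.5
χ² = Σ (O − E)² / E
  black-coated: (658 − 651.5)² / 651.5 = 0.0649
  white-coated: (645 − 651.5)² / 651.5 = 0.0649
χ² = 0.0649 + 0.0649 = 0.1298 ≈ 0.130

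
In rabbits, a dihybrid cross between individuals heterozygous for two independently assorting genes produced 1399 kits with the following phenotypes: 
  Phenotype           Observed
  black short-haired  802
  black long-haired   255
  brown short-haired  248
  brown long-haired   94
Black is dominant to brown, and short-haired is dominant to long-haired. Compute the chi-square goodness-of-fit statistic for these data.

A dihybrid F₂ with independent assortment and complete dominance at both loci gives a 9:3:3:1 phenotypic ratio.
Total ratio parts = 16. Expected numbers out of 1399:
  black short-haired: 1399 × 9/16 = 786.9375
  black long-haired: 1399 × 3/16 = 262.3125
  brown short-haired: 1399 × 3/16 = 262.3125
  brown long-haired: 1399 × 1/16 = 87.4375
χ² = Σ (O − E)² / E
  black short-haired: (802 − 786.9375)² / 786.9375 = 0.2883
  black long-haired: (255 − 262.3125)² / 262.3125 = 0.2039
  brown short-haired: (248 − 262.3125)² / 262.3125 = 0.7809
  brown long-haired: (94 − 87.4375)² / 87.4375 = 0.4925
χ² = 0.2883 + 0.2039 + 0.7809 + 0.4925 = 1.7656 ≈ 1.766

1.766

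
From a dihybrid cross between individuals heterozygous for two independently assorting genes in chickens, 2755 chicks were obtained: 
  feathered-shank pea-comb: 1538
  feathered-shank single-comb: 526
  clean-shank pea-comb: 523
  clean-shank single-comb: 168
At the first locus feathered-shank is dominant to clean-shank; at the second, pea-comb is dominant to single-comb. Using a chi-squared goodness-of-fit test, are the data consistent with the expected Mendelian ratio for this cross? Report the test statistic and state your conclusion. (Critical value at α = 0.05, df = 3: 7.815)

0.443; consistent

A dihybrid F₂ with independent assortment and complete dominance at both loci gives a 9:3:3:1 phenotypic ratio.
Total ratio parts = 16. Expected numbers out of 2755:
  feathered-shank pea-comb: 2755 × 9/16 = 1549.6875
  feathered-shank single-comb: 2755 × 3/16 = 516.5625
  clean-shank pea-comb: 2755 × 3/16 = 516.5625
  clean-shank single-comb: 2755 × 1/16 = 172.1875
χ² = Σ (O − E)² / E
  feathered-shank pea-comb: (1538 − 1549.6875)² / 1549.6875 = 0.0881
  feathered-shank single-comb: (526 − 516.5625)² / 516.5625 = 0.1724
  clean-shank pea-comb: (523 − 516.5625)² / 516.5625 = 0.0802
  clean-shank single-comb: (168 − 172.1875)² / 172.1875 = 0.1018
χ² = 0.0881 + 0.1724 + 0.0802 + 0.1018 = 0.4425 ≈ 0.443
Degrees of freedom = 4 − 1 = 3; critical value at α = 0.05 is 7.815.
Since 0.443 < 7.815, we fail to reject the null hypothesis — the data are consistent with the 9:3:3:1 ratio.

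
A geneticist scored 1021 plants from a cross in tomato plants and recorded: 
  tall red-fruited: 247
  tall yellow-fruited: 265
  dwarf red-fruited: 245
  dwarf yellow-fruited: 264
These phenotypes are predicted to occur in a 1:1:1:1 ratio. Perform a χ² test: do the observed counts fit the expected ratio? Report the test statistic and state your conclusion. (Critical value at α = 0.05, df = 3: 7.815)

Total ratio parts = 4. Expected numbers out of 1021:
  tall red-fruited: 1021 × 1/4 = 255.25
  tall yellow-fruited: 1021 × 1/4 = 255.25
  dwarf red-fruited: 1021 × 1/4 = 255.25
  dwarf yellow-fruited: 1021 × 1/4 = 255.25
χ² = Σ (O − E)² / E
  tall red-fruited: (247 − 255.25)² / 255.25 = 0.2667
  tall yellow-fruited: (265 − 255.25)² / 255.25 = 0.3724
  dwarf red-fruited: (245 − 255.25)² / 255.25 = 0.4116
  dwarf yellow-fruited: (264 − 255.25)² / 255.25 = 0.3000
χ² = 0.2667 + 0.3724 + 0.4116 + 0.3000 = 1.3507 ≈ 1.351
Degrees of freedom = 4 − 1 = 3; critical value at α = 0.05 is 7.815.
Since 1.351 < 7.815, we fail to reject the null hypothesis — the data are consistent with the 1:1:1:1 ratio.

1.351; consistent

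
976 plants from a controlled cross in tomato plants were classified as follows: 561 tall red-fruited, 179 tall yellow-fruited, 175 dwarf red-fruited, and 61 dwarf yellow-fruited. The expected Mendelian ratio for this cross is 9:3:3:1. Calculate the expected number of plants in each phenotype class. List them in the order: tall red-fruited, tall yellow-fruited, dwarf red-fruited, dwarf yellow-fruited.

549, 183, 183, 61

Total ratio parts = 16. Expected numbers out of 976:
  tall red-fruited: 976 × 9/16 = 549
  tall yellow-fruited: 976 × 3/16 = 183
  dwarf red-fruited: 976 × 3/16 = 183
  dwarf yellow-fruited: 976 × 1/16 = 61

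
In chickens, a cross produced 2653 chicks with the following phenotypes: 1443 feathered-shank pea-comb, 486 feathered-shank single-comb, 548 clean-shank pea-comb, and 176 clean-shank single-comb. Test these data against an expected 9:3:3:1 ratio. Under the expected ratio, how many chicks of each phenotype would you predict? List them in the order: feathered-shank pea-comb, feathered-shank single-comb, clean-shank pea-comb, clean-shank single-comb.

1492.3125, 497.4375, 497.4375, 165.8125

Expected counts for N = 2653 under a 9:3:3:1 ratio (total parts = 16):
  feathered-shank pea-comb: 2653 × 9/16 = 1492.3125
  feathered-shank single-comb: 2653 × 3/16 = 497.4375
  clean-shank pea-comb: 2653 × 3/16 = 497.4375
  clean-shank single-comb: 2653 × 1/16 = 165.8125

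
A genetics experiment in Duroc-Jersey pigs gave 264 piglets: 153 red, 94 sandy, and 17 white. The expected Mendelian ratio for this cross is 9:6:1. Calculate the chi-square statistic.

0.404

Under the 9:6:1 hypothesis (Σ ratio = 16, N = 264):
  red: 264 × 9/16 = 148.5
  sandy: 264 × 6/16 = 99
  white: 264 × 1/16 = 16.5
χ² = Σ (O − E)² / E
  red: (153 − 148.5)² / 148.5 = 0.1364
  sandy: (94 − 99)² / 99 = 0.2525
  white: (17 − 16.5)² / 16.5 = 0.0152
χ² = 0.1364 + 0.2525 + 0.0152 = 0.4041 ≈ 0.404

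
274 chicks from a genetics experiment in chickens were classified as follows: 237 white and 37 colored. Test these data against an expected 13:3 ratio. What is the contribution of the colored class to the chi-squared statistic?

4.022

Under the 13:3 hypothesis (Σ ratio = 16, N = 274):
  white: 274 × 13/16 = 222.625
  colored: 274 × 3/16 = 51.375
Contribution of colored: (37 − 51.375)² / 51.375 = 4.0222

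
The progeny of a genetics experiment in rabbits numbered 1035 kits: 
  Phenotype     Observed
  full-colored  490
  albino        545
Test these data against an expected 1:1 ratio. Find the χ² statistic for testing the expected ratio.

2.923

Under the 1:1 hypothesis (Σ ratio = 2, N = 1035):
  full-colored: 1035 × 1/2 = 517.5
  albino: 1035 × 1/2 = 517.5
χ² = Σ (O − E)² / E
  full-colored: (490 − 517.5)² / 517.5 = 1.4614
  albino: (545 − 517.5)² / 517.5 = 1.4614
χ² = 1.4614 + 1.4614 = 2.9228 ≈ 2.923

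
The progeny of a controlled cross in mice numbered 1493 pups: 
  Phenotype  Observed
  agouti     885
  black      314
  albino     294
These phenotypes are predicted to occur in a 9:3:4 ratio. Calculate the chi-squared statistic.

Expected counts for N = 1493 under a 9:3:4 ratio (total parts = 16):
  agouti: 1493 × 9/16 = 839.8125
  black: 1493 × 3/16 = 279.9375
  albino: 1493 × 4/16 = 373.25
χ² = Σ (O − E)² / E
  agouti: (885 − 839.8125)² / 839.8125 = 2.4314
  black: (314 − 279.9375)² / 279.9375 = 4.1447
  albino: (294 − 373.25)² / 373.25 = 16.8267
χ² = 2.4314 + 4.1447 + 16.8267 = 23.4028 ≈ 23.403

23.403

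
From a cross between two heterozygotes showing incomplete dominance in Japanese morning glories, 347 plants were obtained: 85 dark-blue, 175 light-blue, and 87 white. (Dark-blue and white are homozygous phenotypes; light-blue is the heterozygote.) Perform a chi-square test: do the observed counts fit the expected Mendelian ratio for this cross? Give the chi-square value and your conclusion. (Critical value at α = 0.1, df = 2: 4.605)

With incomplete dominance, a heterozygote × heterozygote cross gives a 1:2:1 phenotypic ratio.
The 1:2:1 ratio has 4 parts, so with N = 347 the expected counts are:
  dark-blue: 347 × 1/4 = 86.75
  light-blue: 347 × 2/4 = 173.5
  white: 347 × 1/4 = 86.75
χ² = Σ (O − E)² / E
  dark-blue: (85 − 86.75)² / 86.75 = 0.0353
  light-blue: (175 − 173.5)² / 173.5 = 0.0130
  white: (87 − 86.75)² / 86.75 = 0.0007
χ² = 0.0353 + 0.0130 + 0.0007 = 0.049
Degrees of freedom = 3 − 1 = 2; critical value at α = 0.1 is 4.605.
Since 0.049 < 4.605, we fail to reject the null hypothesis — the data are consistent with the 1:2:1 ratio.

0.049; consistent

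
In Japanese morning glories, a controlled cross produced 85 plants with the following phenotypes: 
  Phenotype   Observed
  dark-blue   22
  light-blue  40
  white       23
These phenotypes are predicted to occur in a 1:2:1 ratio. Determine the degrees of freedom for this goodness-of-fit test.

A goodness-of-fit test with 3 phenotype classes has df = 3 − 1 = 2.

2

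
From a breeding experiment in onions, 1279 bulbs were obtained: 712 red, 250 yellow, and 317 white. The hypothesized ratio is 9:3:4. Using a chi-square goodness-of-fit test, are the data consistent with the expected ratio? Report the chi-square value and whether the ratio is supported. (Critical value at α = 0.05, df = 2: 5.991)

0.533; consistent

Under the 9:3:4 hypothesis (Σ ratio = 16, N = 1279):
  red: 1279 × 9/16 = 719.4375
  yellow: 1279 × 3/16 = 239.8125
  white: 1279 × 4/16 = 319.75
χ² = Σ (O − E)² / E
  red: (712 − 719.4375)² / 719.4375 = 0.0769
  yellow: (250 − 239.8125)² / 239.8125 = 0.4328
  white: (317 − 319.75)² / 319.75 = 0.0237
χ² = 0.0769 + 0.4328 + 0.0237 = 0.5334 ≈ 0.533
Degrees of freedom = 3 − 1 = 2; critical value at α = 0.05 is 5.991.
Since 0.533 < 5.991, we fail to reject the null hypothesis — the data are consistent with the 9:3:4 ratio.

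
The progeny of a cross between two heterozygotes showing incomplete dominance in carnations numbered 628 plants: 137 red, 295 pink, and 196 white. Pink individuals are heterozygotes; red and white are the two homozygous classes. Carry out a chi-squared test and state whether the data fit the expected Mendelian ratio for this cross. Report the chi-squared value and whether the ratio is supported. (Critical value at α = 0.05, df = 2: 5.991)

13.385; not consistent

With incomplete dominance, a heterozygote × heterozygote cross gives a 1:2:1 phenotypic ratio.
The 1:2:1 ratio has 4 parts, so with N = 628 the expected counts are:
  red: 628 × 1/4 = 157
  pink: 628 × 2/4 = 314
  white: 628 × 1/4 = 157
χ² = Σ (O − E)² / E
  red: (137 − 157)² / 157 = 2.5478
  pink: (295 − 314)² / 314 = 1.1497
  white: (196 − 157)² / 157 = 9.6879
χ² = 2.5478 + 1.1497 + 9.6879 = 13.3854 ≈ 13.385
Degrees of freedom = 3 − 1 = 2; critical value at α = 0.05 is 5.991.
Since 13.385 > 5.991, we reject the null hypothesis — the data do not fit the 1:2:1 ratio.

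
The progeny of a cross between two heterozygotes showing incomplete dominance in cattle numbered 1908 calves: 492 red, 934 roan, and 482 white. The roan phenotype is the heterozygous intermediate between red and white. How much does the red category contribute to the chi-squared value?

With incomplete dominance, a heterozygote × heterozygote cross gives a 1:2:1 phenotypic ratio.
The 1:2:1 ratio has 4 parts, so with N = 1908 the expected counts are:
  red: 1908 × 1/4 = 477
  roan: 1908 × 2/4 = 954
  white: 1908 × 1/4 = 477
Contribution of red: (492 − 477)² / 477 = 0.4717

0.472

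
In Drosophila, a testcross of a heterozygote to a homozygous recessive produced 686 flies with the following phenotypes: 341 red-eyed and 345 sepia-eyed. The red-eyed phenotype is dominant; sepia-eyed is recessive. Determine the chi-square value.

0.023

A testcross of a heterozygote (Aa × aa) gives a 1:1 phenotypic ratio.
Expected counts for N = 686 under a 1:1 ratio (total parts = 2):
  red-eyed: 686 × 1/2 = 343
  sepia-eyed: 686 × 1/2 = 343
χ² = Σ (O − E)² / E
  red-eyed: (341 − 343)² / 343 = 0.0117
  sepia-eyed: (345 − 343)² / 343 = 0.0117
χ² = 0.0117 + 0.0117 = 0.0234 ≈ 0.023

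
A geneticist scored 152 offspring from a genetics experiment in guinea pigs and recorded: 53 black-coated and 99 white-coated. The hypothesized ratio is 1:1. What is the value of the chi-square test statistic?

13.921

Total ratio parts = 2. Expected numbers out of 152:
  black-coated: 152 × 1/2 = 76
  white-coated: 152 × 1/2 = 76
χ² = Σ (O − E)² / E
  black-coated: (53 − 76)² / 76 = 6.9605
  white-coated: (99 − 76)² / 76 = 6.9605
χ² = 6.9605 + 6.9605 = 13.921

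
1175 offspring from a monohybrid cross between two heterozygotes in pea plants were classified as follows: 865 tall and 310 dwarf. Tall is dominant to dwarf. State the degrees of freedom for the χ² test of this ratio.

For a monohybrid cross between heterozygotes with complete dominance, the expected phenotypic ratio is 3:1.
A goodness-of-fit test with 2 phenotype classes has df = 2 − 1 = 1.

1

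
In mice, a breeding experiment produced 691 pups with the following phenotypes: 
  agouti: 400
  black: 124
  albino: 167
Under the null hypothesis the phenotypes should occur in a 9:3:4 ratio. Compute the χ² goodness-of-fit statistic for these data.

The 9:3:4 ratio has 16 parts, so with N = 691 the expected counts are:
  agouti: 691 × 9/16 = 388.6875
  black: 691 × 3/16 = 129.5625
  albino: 691 × 4/16 = 172.75
χ² = Σ (O − E)² / E
  agouti: (400 − 388.6875)² / 388.6875 = 0.3292
  black: (124 − 129.5625)² / 129.5625 = 0.2388
  albino: (167 − 172.75)² / 172.75 = 0.1914
χ² = 0.3292 + 0.2388 + 0.1914 = 0.7594 ≈ 0.759

0.759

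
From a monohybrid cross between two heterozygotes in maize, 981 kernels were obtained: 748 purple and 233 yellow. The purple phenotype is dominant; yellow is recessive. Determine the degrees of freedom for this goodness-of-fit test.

1

For a monohybrid cross between heterozygotes with complete dominance, the expected phenotypic ratio is 3:1.
A goodness-of-fit test with 2 phenotype classes has df = 2 − 1 = 1.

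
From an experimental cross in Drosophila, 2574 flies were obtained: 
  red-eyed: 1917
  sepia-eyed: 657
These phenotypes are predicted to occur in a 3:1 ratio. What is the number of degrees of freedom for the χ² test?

1

A goodness-of-fit test with 2 phenotype classes has df = 2 − 1 = 1.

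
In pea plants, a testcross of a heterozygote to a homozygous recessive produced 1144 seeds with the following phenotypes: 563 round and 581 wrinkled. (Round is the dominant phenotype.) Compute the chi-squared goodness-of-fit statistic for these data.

0.283

A testcross of a heterozygote (Aa × aa) gives a 1:1 phenotypic ratio.
Expected counts for N = 1144 under a 1:1 ratio (total parts = 2):
  round: 1144 × 1/2 = 572
  wrinkled: 1144 × 1/2 = 572
χ² = Σ (O − E)² / E
  round: (563 − 572)² / 572 = 0.1416
  wrinkled: (581 − 572)² / 572 = 0.1416
χ² = 0.1416 + 0.1416 = 0.2832 ≈ 0.283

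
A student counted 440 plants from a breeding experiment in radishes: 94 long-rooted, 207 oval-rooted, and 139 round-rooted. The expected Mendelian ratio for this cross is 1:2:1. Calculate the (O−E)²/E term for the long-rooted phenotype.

2.327

Total ratio parts = 4. Expected numbers out of 440:
  long-rooted: 440 × 1/4 = 110
  oval-rooted: 440 × 2/4 = 220
  round-rooted: 440 × 1/4 = 110
Contribution of long-rooted: (94 − 110)² / 110 = 2.3273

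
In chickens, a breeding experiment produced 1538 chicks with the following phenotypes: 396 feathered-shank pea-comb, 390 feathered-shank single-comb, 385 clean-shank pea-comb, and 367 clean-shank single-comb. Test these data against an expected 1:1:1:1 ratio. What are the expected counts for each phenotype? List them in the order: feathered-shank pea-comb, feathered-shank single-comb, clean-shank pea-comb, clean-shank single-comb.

Expected counts for N = 1538 under a 1:1:1:1 ratio (total parts = 4):
  feathered-shank pea-comb: 1538 × 1/4 = 384.5
  feathered-shank single-comb: 1538 × 1/4 = 384.5
  clean-shank pea-comb: 1538 × 1/4 = 384.5
  clean-shank single-comb: 1538 × 1/4 = 384.5

384.5, 384.5, 384.5, 384.5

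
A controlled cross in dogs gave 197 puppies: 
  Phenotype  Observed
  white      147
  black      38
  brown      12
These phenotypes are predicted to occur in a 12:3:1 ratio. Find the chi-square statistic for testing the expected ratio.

0.042

Expected counts for N = 197 under a 12:3:1 ratio (total parts = 16):
  white: 197 × 12/16 = 147.75
  black: 197 × 3/16 = 36.9375
  brown: 197 × 1/16 = 12.3125
χ² = Σ (O − E)² / E
  white: (147 − 147.75)² / 147.75 = 0.0038
  black: (38 − 36.9375)² / 36.9375 = 0.0306
  brown: (12 − 12.3125)² / 12.3125 = 0.0079
χ² = 0.0038 + 0.0306 + 0.0079 = 0.0423 ≈ 0.042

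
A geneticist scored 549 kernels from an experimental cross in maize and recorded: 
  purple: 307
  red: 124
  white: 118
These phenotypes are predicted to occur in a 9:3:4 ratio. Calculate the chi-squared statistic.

7.020

Expected counts for N = 549 under a 9:3:4 ratio (total parts = 16):
  purple: 549 × 9/16 = 308.8125
  red: 549 × 3/16 = 102.9375
  white: 549 × 4/16 = 137.25
χ² = Σ (O − E)² / E
  purple: (307 − 308.8125)² / 308.8125 = 0.0106
  red: (124 − 102.9375)² / 102.9375 = 4.3097
  white: (118 − 137.25)² / 137.25 = 2.6999
χ² = 0.0106 + 4.3097 + 2.6999 = 7.0202 ≈ 7.020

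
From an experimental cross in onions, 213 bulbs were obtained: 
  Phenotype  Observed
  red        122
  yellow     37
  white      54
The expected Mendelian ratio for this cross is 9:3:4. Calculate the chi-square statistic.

Under the 9:3:4 hypothesis (Σ ratio = 16, N = 213):
  red: 213 × 9/16 = 119.8125
  yellow: 213 × 3/16 = 39.9375
  white: 213 × 4/16 = 53.25
χ² = Σ (O − E)² / E
  red: (122 − 119.8125)² / 119.8125 = 0.0399
  yellow: (37 − 39.9375)² / 39.9375 = 0.2161
  white: (54 − 53.25)² / 53.25 = 0.0106
χ² = 0.0399 + 0.2161 + 0.0106 = 0.2666 ≈ 0.267

0.267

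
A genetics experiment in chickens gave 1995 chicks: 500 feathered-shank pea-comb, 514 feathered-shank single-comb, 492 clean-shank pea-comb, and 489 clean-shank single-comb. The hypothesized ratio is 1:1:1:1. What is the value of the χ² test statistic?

0.751

Under the 1:1:1:1 hypothesis (Σ ratio = 4, N = 1995):
  feathered-shank pea-comb: 1995 × 1/4 = 498.75
  feathered-shank single-comb: 1995 × 1/4 = 498.75
  clean-shank pea-comb: 1995 × 1/4 = 498.75
  clean-shank single-comb: 1995 × 1/4 = 498.75
χ² = Σ (O − E)² / E
  feathered-shank pea-comb: (500 − 498.75)² / 498.75 = 0.0031
  feathered-shank single-comb: (514 − 498.75)² / 498.75 = 0.4663
  clean-shank pea-comb: (492 − 498.75)² / 498.75 = 0.0914
  clean-shank single-comb: (489 − 498.75)² / 498.75 = 0.1906
χ² = 0.0031 + 0.4663 + 0.0914 + 0.1906 = 0.7514 ≈ 0.751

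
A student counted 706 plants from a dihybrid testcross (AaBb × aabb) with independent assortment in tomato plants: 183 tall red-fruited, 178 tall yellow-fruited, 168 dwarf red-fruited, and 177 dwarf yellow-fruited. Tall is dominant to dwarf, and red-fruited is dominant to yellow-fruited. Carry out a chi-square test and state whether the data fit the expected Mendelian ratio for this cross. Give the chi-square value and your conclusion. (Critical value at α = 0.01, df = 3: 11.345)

A dihybrid testcross with independent assortment gives a 1:1:1:1 ratio.
The 1:1:1:1 ratio has 4 parts, so with N = 706 the expected counts are:
  tall red-fruited: 706 × 1/4 = 176.5
  tall yellow-fruited: 706 × 1/4 = 176.5
  dwarf red-fruited: 706 × 1/4 = 176.5
  dwarf yellow-fruited: 706 × 1/4 = 176.5
χ² = Σ (O − E)² / E
  tall red-fruited: (183 − 176.5)² / 176.5 = 0.2394
  tall yellow-fruited: (178 − 176.5)² / 176.5 = 0.0127
  dwarf red-fruited: (168 − 176.5)² / 176.5 = 0.4093
  dwarf yellow-fruited: (177 − 176.5)² / 176.5 = 0.0014
χ² = 0.2394 + 0.0127 + 0.4093 + 0.0014 = 0.6628 ≈ 0.663
Degrees of freedom = 4 − 1 = 3; critical value at α = 0.01 is 11.345.
Since 0.663 < 11.345, we fail to reject the null hypothesis — the data are consistent with the 1:1:1:1 ratio.

0.663; consistent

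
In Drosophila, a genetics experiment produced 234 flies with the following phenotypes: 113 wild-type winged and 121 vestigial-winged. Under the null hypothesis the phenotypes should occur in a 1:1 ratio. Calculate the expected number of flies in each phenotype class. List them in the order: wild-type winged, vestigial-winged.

Under the 1:1 hypothesis (Σ ratio = 2, N = 234):
  wild-type winged: 234 × 1/2 = 117
  vestigial-winged: 234 × 1/2 = 117

117, 117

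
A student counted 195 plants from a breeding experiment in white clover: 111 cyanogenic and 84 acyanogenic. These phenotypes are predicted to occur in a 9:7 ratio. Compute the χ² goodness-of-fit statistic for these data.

0.036

Total ratio parts = 16. Expected numbers out of 195:
  cyanogenic: 195 × 9/16 = 109.6875
  acyanogenic: 195 × 7/16 = 85.3125
χ² = Σ (O − E)² / E
  cyanogenic: (111 − 109.6875)² / 109.6875 = 0.0157
  acyanogenic: (84 − 85.3125)² / 85.3125 = 0.0202
χ² = 0.0157 + 0.0202 = 0.0359 ≈ 0.036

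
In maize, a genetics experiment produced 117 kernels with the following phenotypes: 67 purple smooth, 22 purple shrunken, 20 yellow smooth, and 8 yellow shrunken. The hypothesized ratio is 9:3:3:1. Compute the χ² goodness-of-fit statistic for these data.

0.257

Expected counts for N = 117 under a 9:3:3:1 ratio (total parts = 16):
  purple smooth: 117 × 9/16 = 65.8125
  purple shrunken: 117 × 3/16 = 21.9375
  yellow smooth: 117 × 3/16 = 21.9375
  yellow shrunken: 117 × 1/16 = 7.3125
χ² = Σ (O − E)² / E
  purple smooth: (67 − 65.8125)² / 65.8125 = 0.0214
  purple shrunken: (22 − 21.9375)² / 21.9375 = 0.0002
  yellow smooth: (20 − 21.9375)² / 21.9375 = 0.1711
  yellow shrunken: (8 − 7.3125)² / 7.3125 = 0.0646
χ² = 0.0214 + 0.0002 + 0.1711 + 0.0646 = 0.2573 ≈ 0.257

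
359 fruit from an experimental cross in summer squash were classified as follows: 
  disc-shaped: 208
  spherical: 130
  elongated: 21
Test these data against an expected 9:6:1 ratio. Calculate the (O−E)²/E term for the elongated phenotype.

Under the 9:6:1 hypothesis (Σ ratio = 16, N = 359):
  disc-shaped: 359 × 9/16 = 201.9375
  spherical: 359 × 6/16 = 134.625
  elongated: 359 × 1/16 = 22.4375
Contribution of elongated: (21 − 22.4375)² / 22.4375 = 0.0921

0.092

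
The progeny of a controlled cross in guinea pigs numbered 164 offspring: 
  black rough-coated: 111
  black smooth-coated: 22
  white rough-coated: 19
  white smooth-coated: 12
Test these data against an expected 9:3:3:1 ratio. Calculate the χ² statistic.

Expected counts for N = 164 under a 9:3:3:1 ratio (total parts = 16):
  black rough-coated: 164 × 9/16 = 92.25
  black smooth-coated: 164 × 3/16 = 30.75
  white rough-coated: 164 × 3/16 = 30.75
  white smooth-coated: 164 × 1/16 = 10.25
χ² = Σ (O − E)² / E
  black rough-coated: (111 − 92.25)² / 92.25 = 3.8110
  black smooth-coated: (22 − 30.75)² / 30.75 = 2.4898
  white rough-coated: (19 − 30.75)² / 30.75 = 4.4898
  white smooth-coated: (12 − 10.25)² / 10.25 = 0.2988
χ² = 3.8110 + 2.4898 + 4.4898 + 0.2988 = 11.0894 ≈ 11.089

11.089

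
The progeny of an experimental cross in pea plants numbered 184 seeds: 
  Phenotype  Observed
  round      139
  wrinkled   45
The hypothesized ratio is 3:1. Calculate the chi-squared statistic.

Total ratio parts = 4. Expected numbers out of 184:
  round: 184 × 3/4 = 138
  wrinkled: 184 × 1/4 = 46
χ² = Σ (O − E)² / E
  round: (139 − 138)² / 138 = 0.0072
  wrinkled: (45 − 46)² / 46 = 0.0217
χ² = 0.0072 + 0.0217 = 0.0289 ≈ 0.029

0.029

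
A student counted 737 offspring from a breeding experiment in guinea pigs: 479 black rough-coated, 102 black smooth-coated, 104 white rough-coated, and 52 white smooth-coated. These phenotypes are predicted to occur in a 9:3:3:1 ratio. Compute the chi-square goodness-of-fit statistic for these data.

Expected counts for N = 737 under a 9:3:3:1 ratio (total parts = 16):
  black rough-coated: 737 × 9/16 = 414.5625
  black smooth-coated: 737 × 3/16 = 138.1875
  white rough-coated: 737 × 3/16 = 138.1875
  white smooth-coated: 737 × 1/16 = 46.0625
χ² = Σ (O − E)² / E
  black rough-coated: (479 − 414.5625)² / 414.5625 = 10.0158
  black smooth-coated: (102 − 138.1875)² / 138.1875 = 9.4765
  white rough-coated: (104 − 138.1875)² / 138.1875 = 8.4580
  white smooth-coated: (52 − 46.0625)² / 46.0625 = 0.7653
χ² = 10.0158 + 9.4765 + 8.4580 + 0.7653 = 28.7156 ≈ 28.716

28.716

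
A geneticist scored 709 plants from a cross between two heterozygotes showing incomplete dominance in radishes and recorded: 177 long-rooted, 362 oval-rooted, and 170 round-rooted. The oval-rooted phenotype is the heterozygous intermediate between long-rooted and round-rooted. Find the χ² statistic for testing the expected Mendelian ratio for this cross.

0.456

With incomplete dominance, a heterozygote × heterozygote cross gives a 1:2:1 phenotypic ratio.
Expected counts for N = 709 under a 1:2:1 ratio (total parts = 4):
  long-rooted: 709 × 1/4 = 177.25
  oval-rooted: 709 × 2/4 = 354.5
  round-rooted: 709 × 1/4 = 177.25
χ² = Σ (O − E)² / E
  long-rooted: (177 − 177.25)² / 177.25 = 0.0004
  oval-rooted: (362 − 354.5)² / 354.5 = 0.1587
  round-rooted: (170 − 177.25)² / 177.25 = 0.2965
χ² = 0.0004 + 0.1587 + 0.2965 = 0.4556 ≈ 0.456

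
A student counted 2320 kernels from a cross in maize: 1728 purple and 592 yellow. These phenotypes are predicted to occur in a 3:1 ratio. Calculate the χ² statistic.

0.331

The 3:1 ratio has 4 parts, so with N = 2320 the expected counts are:
  purple: 2320 × 3/4 = 1740
  yellow: 2320 × 1/4 = 580
χ² = Σ (O − E)² / E
  purple: (1728 − 1740)² / 1740 = 0.0828
  yellow: (592 − 580)² / 580 = 0.2483
χ² = 0.0828 + 0.2483 = 0.3311 ≈ 0.331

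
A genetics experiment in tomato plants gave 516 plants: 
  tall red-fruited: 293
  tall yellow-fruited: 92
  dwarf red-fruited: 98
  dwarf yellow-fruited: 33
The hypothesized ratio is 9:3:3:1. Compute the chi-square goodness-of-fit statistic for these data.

Total ratio parts = 16. Expected numbers out of 516:
  tall red-fruited: 516 × 9/16 = 290.25
  tall yellow-fruited: 516 × 3/16 = 96.75
  dwarf red-fruited: 516 × 3/16 = 96.75
  dwarf yellow-fruited: 516 × 1/16 = 32.25
χ² = Σ (O − E)² / E
  tall red-fruited: (293 − 290.25)² / 290.25 = 0.0261
  tall yellow-fruited: (92 − 96.75)² / 96.75 = 0.2332
  dwarf red-fruited: (98 − 96.75)² / 96.75 = 0.0161
  dwarf yellow-fruited: (33 − 32.25)² / 32.25 = 0.0174
χ² = 0.0261 + 0.2332 + 0.0161 + 0.0174 = 0.2928 ≈ 0.293

0.293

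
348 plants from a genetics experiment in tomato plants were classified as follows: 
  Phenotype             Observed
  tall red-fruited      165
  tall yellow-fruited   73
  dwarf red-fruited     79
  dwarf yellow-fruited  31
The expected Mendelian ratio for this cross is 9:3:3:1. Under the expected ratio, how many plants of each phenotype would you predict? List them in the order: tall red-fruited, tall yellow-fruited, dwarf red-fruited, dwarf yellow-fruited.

195.75, 65.25, 65.25, 21.75

Total ratio parts = 16. Expected numbers out of 348:
  tall red-fruited: 348 × 9/16 = 195.75
  tall yellow-fruited: 348 × 3/16 = 65.25
  dwarf red-fruited: 348 × 3/16 = 65.25
  dwarf yellow-fruited: 348 × 1/16 = 21.75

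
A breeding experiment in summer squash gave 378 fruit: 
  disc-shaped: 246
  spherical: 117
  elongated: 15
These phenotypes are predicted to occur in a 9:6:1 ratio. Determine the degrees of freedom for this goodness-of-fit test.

2

A goodness-of-fit test with 3 phenotype classes has df = 3 − 1 = 2.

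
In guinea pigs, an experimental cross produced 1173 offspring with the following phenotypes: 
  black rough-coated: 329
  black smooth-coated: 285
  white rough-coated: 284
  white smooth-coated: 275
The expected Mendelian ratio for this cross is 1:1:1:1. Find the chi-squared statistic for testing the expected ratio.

The 1:1:1:1 ratio has 4 parts, so with N = 1173 the expected counts are:
  black rough-coated: 1173 × 1/4 = 293.25
  black smooth-coated: 1173 × 1/4 = 293.25
  white rough-coated: 1173 × 1/4 = 293.25
  white smooth-coated: 1173 × 1/4 = 293.25
χ² = Σ (O − E)² / E
  black rough-coated: (329 − 293.25)² / 293.25 = 4.3583
  black smooth-coated: (285 − 293.25)² / 293.25 = 0.2321
  white rough-coated: (284 − 293.25)² / 293.25 = 0.2918
  white smooth-coated: (275 − 293.25)² / 293.25 = 1.1358
χ² = 4.3583 + 0.2321 + 0.2918 + 1.1358 = 6.018

6.018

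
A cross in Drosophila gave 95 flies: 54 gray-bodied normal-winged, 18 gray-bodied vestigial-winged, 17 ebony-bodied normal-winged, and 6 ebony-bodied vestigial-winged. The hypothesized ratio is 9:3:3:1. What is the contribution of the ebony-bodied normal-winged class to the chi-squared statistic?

0.037

Expected counts for N = 95 under a 9:3:3:1 ratio (total parts = 16):
  gray-bodied normal-winged: 95 × 9/16 = 53.4375
  gray-bodied vestigial-winged: 95 × 3/16 = 17.8125
  ebony-bodied normal-winged: 95 × 3/16 = 17.8125
  ebony-bodied vestigial-winged: 95 × 1/16 = 5.9375
Contribution of ebony-bodied normal-winged: (17 − 17.8125)² / 17.8125 = 0.0371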